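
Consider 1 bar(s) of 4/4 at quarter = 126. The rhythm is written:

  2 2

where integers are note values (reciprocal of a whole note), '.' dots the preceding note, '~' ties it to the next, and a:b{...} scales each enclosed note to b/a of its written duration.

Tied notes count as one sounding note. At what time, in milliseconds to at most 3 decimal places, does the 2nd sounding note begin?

1. 0.0ms @ 0 + 952.381ms (2)
2. 952.381ms @ 2 + 952.381ms (2)

note 2 onset = 2b = 952.381ms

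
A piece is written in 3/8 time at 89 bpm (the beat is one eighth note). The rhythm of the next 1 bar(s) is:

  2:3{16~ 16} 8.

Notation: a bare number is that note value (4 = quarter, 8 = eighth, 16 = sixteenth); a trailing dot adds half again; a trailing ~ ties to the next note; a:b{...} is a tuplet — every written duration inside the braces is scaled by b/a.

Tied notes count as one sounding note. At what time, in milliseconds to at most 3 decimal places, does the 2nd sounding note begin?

1. 0.0ms @ 0 + 1011.236ms (3/2)
2. 1011.236ms @ 3/2 + 1011.236ms (3/2)

note 2 onset = 3/2b = 1011.236ms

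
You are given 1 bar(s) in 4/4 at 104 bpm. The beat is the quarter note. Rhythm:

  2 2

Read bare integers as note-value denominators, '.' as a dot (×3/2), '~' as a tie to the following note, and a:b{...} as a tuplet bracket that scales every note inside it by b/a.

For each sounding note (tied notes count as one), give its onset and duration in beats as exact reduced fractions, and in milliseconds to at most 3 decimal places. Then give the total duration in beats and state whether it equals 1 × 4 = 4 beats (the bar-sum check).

1) 0.0ms=0b +1153.846ms=2b
2) 1153.846ms=2b +1153.846ms=2b
Σ=4b of 4 (104bpm 4/4) — PASS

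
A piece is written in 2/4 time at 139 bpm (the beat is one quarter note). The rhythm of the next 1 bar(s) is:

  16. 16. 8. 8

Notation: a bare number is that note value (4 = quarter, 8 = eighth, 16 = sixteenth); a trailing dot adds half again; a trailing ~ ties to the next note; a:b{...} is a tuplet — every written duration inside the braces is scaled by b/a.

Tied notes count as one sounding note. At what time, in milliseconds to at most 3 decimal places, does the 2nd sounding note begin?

1. 0.0ms @ 0 + 161.871ms (3/8)
2. 161.871ms @ 3/8 + 161.871ms (3/8)
3. 323.741ms @ 3/4 + 323.741ms (3/4)
4. 647.482ms @ 3/2 + 215.827ms (1/2)

note 2 onset = 3/8b = 161.871ms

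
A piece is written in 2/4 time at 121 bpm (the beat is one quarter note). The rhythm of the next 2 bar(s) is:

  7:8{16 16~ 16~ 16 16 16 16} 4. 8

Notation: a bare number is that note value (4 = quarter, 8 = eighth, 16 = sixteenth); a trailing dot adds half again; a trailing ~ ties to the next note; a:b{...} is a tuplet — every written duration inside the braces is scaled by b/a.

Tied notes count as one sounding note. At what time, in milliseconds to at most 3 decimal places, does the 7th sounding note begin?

note 7 onset = 7/2b = 1735.537ms

1. 0.0ms @ 0 + 141.677ms (2/7)
2. 141.677ms @ 2/7 + 425.03ms (6/7)
3. 566.706ms @ 8/7 + 141.677ms (2/7)
4. 708.383ms @ 10/7 + 141.677ms (2/7)
5. 850.059ms @ 12/7 + 141.677ms (2/7)
6. 991.736ms @ 2 + 743.802ms (3/2)
7. 1735.537ms @ 7/2 + 247.934ms (1/2)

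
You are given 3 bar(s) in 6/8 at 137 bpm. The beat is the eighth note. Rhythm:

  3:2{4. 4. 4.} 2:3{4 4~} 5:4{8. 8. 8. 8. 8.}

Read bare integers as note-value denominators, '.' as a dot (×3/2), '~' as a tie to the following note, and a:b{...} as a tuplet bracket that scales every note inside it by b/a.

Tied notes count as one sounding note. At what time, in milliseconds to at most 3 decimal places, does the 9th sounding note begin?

note 9 onset = 84/5b = 7357.664ms

1. 0.0ms @ 0 + 875.912ms (2)
2. 875.912ms @ 2 + 875.912ms (2)
3. 1751.825ms @ 4 + 875.912ms (2)
4. 2627.737ms @ 6 + 1313.869ms (3)
5. 3941.606ms @ 9 + 1839.416ms (21/5)
6. 5781.022ms @ 66/5 + 525.547ms (6/5)
7. 6306.569ms @ 72/5 + 525.547ms (6/5)
8. 6832.117ms @ 78/5 + 525.547ms (6/5)
9. 7357.664ms @ 84/5 + 525.547ms (6/5)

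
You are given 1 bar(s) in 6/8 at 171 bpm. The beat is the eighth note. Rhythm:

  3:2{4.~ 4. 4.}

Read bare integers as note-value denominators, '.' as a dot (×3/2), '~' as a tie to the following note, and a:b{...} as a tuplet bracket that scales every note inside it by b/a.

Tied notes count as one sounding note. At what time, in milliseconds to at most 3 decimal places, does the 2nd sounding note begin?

note 2 onset = 4b = 1403.509ms

1. 0.0ms @ 0 + 1403.509ms (4)
2. 1403.509ms @ 4 + 701.754ms (2)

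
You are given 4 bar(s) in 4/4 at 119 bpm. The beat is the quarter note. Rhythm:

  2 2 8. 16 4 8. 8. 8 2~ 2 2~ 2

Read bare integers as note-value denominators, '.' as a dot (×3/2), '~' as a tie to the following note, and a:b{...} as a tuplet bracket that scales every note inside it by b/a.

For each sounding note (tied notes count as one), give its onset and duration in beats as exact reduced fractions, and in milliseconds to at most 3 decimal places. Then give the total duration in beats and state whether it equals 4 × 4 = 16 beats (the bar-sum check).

1) 0.0ms=0b +1008.403ms=2b
2) 1008.403ms=2b +1008.403ms=2b
3) 2016.807ms=4b +378.151ms=3/4b
4) 2394.958ms=19/4b +126.05ms=1/4b
5) 2521.008ms=5b +504.202ms=1b
6) 3025.21ms=6b +378.151ms=3/4b
7) 3403.361ms=27/4b +378.151ms=3/4b
8) 3781.513ms=15/2b +252.101ms=1/2b
9) 4033.613ms=8b +2016.807ms=4b
10) 6050.42ms=12b +2016.807ms=4b
Σ=16b of 16 (119bpm 4/4) — PASS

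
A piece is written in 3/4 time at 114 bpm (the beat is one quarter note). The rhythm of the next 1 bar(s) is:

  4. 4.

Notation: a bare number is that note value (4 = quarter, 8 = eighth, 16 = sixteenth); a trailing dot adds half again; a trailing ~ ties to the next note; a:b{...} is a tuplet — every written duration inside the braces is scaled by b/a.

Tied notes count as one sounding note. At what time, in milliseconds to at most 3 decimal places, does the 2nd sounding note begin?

1. 0.0ms @ 0 + 789.474ms (3/2)
2. 789.474ms @ 3/2 + 789.474ms (3/2)

note 2 onset = 3/2b = 789.474ms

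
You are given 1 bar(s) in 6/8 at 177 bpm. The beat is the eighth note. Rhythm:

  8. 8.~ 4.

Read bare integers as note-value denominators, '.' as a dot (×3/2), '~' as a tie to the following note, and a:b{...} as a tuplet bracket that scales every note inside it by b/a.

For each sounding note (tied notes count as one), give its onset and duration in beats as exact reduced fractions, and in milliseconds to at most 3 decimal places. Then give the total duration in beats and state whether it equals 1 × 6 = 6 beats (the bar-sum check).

1) 0.0ms=0b +508.475ms=3/2b
2) 508.475ms=3/2b +1525.424ms=9/2b
Σ=6b of 6 (177bpm 6/8) — PASS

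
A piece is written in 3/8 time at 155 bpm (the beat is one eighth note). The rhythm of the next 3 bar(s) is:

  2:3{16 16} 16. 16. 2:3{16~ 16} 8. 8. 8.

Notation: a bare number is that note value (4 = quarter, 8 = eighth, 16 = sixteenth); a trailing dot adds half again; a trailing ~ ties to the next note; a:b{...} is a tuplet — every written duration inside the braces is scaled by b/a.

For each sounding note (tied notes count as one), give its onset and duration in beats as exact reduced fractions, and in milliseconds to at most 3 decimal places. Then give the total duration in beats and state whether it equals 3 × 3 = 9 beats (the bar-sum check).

1) 0.0ms=0b +290.323ms=3/4b
2) 290.323ms=3/4b +290.323ms=3/4b
3) 580.645ms=3/2b +290.323ms=3/4b
4) 870.968ms=9/4b +290.323ms=3/4b
5) 1161.29ms=3b +580.645ms=3/2b
6) 1741.935ms=9/2b +580.645ms=3/2b
7) 2322.581ms=6b +580.645ms=3/2b
8) 2903.226ms=15/2b +580.645ms=3/2b
Σ=9b of 9 (155bpm 3/8) — PASS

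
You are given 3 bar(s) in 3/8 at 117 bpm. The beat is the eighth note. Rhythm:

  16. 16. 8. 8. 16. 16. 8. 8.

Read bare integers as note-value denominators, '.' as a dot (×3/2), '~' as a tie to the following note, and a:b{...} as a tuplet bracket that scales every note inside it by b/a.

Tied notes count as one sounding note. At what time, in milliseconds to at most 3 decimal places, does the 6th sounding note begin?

1. 0.0ms @ 0 + 384.615ms (3/4)
2. 384.615ms @ 3/4 + 384.615ms (3/4)
3. 769.231ms @ 3/2 + 769.231ms (3/2)
4. 1538.462ms @ 3 + 769.231ms (3/2)
5. 2307.692ms @ 9/2 + 384.615ms (3/4)
6. 2692.308ms @ 21/4 + 384.615ms (3/4)
7. 3076.923ms @ 6 + 769.231ms (3/2)
8. 3846.154ms @ 15/2 + 769.231ms (3/2)

note 6 onset = 21/4b = 2692.308ms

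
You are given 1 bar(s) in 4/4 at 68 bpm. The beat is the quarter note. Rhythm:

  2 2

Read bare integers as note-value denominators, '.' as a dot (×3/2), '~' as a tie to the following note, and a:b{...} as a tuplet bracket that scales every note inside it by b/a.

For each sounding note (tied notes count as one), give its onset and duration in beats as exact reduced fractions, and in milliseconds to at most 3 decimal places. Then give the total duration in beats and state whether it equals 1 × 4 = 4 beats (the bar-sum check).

1) 0.0ms=0b +1764.706ms=2b
2) 1764.706ms=2b +1764.706ms=2b
Σ=4b of 4 (68bpm 4/4) — PASS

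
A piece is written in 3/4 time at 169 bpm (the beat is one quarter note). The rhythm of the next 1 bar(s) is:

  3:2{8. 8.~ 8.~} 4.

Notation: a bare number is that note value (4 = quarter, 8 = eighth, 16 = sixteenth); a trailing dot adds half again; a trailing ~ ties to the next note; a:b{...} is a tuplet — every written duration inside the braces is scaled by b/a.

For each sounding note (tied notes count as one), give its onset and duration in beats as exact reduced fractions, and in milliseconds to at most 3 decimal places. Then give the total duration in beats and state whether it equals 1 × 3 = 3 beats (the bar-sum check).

1) 0.0ms=0b +177.515ms=1/2b
2) 177.515ms=1/2b +887.574ms=5/2b
Σ=3b of 3 (169bpm 3/4) — PASS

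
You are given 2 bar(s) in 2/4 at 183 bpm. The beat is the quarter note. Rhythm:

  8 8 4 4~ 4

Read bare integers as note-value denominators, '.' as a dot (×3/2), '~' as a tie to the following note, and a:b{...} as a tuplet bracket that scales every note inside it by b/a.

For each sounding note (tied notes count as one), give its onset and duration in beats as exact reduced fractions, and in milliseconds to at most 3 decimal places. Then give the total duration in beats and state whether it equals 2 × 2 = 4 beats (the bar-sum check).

1) 0.0ms=0b +163.934ms=1/2b
2) 163.934ms=1/2b +163.934ms=1/2b
3) 327.869ms=1b +327.869ms=1b
4) 655.738ms=2b +655.738ms=2b
Σ=4b of 4 (183bpm 2/4) — PASS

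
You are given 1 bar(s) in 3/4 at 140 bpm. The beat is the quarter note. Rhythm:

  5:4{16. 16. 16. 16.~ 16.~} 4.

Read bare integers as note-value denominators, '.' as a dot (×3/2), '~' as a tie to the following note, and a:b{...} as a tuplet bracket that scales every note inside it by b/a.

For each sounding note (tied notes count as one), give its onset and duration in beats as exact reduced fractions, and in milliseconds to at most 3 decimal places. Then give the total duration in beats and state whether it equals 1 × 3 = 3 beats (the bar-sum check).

1) 0.0ms=0b +128.571ms=3/10b
2) 128.571ms=3/10b +128.571ms=3/10b
3) 257.143ms=3/5b +128.571ms=3/10b
4) 385.714ms=9/10b +900.0ms=21/10b
Σ=3b of 3 (140bpm 3/4) — PASS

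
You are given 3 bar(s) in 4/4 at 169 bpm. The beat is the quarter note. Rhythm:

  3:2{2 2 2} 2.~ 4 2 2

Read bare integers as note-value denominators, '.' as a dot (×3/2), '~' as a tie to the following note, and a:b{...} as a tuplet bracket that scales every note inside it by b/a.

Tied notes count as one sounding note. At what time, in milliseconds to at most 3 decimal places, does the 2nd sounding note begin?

note 2 onset = 4/3b = 473.373ms

1. 0.0ms @ 0 + 473.373ms (4/3)
2. 473.373ms @ 4/3 + 473.373ms (4/3)
3. 946.746ms @ 8/3 + 473.373ms (4/3)
4. 1420.118ms @ 4 + 1420.118ms (4)
5. 2840.237ms @ 8 + 710.059ms (2)
6. 3550.296ms @ 10 + 710.059ms (2)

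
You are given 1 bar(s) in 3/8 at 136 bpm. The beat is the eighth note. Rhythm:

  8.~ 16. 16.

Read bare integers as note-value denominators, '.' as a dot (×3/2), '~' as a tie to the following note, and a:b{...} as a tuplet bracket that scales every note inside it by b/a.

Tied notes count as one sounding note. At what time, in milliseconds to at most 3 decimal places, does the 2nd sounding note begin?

note 2 onset = 9/4b = 992.647ms

1. 0.0ms @ 0 + 992.647ms (9/4)
2. 992.647ms @ 9/4 + 330.882ms (3/4)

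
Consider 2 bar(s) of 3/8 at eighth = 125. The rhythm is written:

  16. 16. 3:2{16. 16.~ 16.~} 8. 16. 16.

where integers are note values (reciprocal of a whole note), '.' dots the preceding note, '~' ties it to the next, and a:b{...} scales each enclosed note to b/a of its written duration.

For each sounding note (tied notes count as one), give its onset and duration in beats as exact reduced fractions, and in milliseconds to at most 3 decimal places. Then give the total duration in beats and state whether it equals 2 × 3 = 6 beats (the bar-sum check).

1) 0.0ms=0b +360.0ms=3/4b
2) 360.0ms=3/4b +360.0ms=3/4b
3) 720.0ms=3/2b +240.0ms=1/2b
4) 960.0ms=2b +1200.0ms=5/2b
5) 2160.0ms=9/2b +360.0ms=3/4b
6) 2520.0ms=21/4b +360.0ms=3/4b
Σ=6b of 6 (125bpm 3/8) — PASS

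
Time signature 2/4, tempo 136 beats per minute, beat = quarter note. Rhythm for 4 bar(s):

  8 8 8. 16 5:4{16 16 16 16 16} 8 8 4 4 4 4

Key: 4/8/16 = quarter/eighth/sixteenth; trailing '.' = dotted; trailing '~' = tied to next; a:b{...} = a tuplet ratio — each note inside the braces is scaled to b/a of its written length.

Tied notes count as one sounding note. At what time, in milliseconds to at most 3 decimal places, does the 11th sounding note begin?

note 11 onset = 7/2b = 1544.118ms

1. 0.0ms @ 0 + 220.588ms (1/2)
2. 220.588ms @ 1/2 + 220.588ms (1/2)
3. 441.176ms @ 1 + 330.882ms (3/4)
4. 772.059ms @ 7/4 + 110.294ms (1/4)
5. 882.353ms @ 2 + 88.235ms (1/5)
6. 970.588ms @ 11/5 + 88.235ms (1/5)
7. 1058.824ms @ 12/5 + 88.235ms (1/5)
8. 1147.059ms @ 13/5 + 88.235ms (1/5)
9. 1235.294ms @ 14/5 + 88.235ms (1/5)
10. 1323.529ms @ 3 + 220.588ms (1/2)
11. 1544.118ms @ 7/2 + 220.588ms (1/2)
12. 1764.706ms @ 4 + 441.176ms (1)
13. 2205.882ms @ 5 + 441.176ms (1)
14. 2647.059ms @ 6 + 441.176ms (1)
15. 3088.235ms @ 7 + 441.176ms (1)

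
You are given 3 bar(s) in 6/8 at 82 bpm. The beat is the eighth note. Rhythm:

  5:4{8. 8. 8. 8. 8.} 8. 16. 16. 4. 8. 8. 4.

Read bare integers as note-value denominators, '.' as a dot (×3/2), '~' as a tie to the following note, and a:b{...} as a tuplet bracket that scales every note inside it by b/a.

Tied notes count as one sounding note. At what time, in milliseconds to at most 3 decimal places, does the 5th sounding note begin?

1. 0.0ms @ 0 + 878.049ms (6/5)
2. 878.049ms @ 6/5 + 878.049ms (6/5)
3. 1756.098ms @ 12/5 + 878.049ms (6/5)
4. 2634.146ms @ 18/5 + 878.049ms (6/5)
5. 3512.195ms @ 24/5 + 878.049ms (6/5)
6. 4390.244ms @ 6 + 1097.561ms (3/2)
7. 5487.805ms @ 15/2 + 548.78ms (3/4)
8. 6036.585ms @ 33/4 + 548.78ms (3/4)
9. 6585.366ms @ 9 + 2195.122ms (3)
10. 8780.488ms @ 12 + 1097.561ms (3/2)
11. 9878.049ms @ 27/2 + 1097.561ms (3/2)
12. 10975.61ms @ 15 + 2195.122ms (3)

note 5 onset = 24/5b = 3512.195ms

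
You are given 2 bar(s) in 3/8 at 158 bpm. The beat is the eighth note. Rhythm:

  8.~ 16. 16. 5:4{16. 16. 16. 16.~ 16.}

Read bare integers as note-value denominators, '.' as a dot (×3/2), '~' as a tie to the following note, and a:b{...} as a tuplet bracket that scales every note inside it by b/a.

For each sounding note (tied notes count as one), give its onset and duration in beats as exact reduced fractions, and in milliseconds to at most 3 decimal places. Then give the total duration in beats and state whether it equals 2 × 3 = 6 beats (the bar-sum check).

1) 0.0ms=0b +854.43ms=9/4b
2) 854.43ms=9/4b +284.81ms=3/4b
3) 1139.241ms=3b +227.848ms=3/5b
4) 1367.089ms=18/5b +227.848ms=3/5b
5) 1594.937ms=21/5b +227.848ms=3/5b
6) 1822.785ms=24/5b +455.696ms=6/5b
Σ=6b of 6 (158bpm 3/8) — PASS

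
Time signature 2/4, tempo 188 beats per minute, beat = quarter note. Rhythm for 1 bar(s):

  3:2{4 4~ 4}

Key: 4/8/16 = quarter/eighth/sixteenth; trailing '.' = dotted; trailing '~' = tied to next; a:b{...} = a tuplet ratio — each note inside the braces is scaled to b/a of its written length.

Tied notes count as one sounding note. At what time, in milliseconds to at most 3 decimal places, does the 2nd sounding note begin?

note 2 onset = 2/3b = 212.766ms

1. 0.0ms @ 0 + 212.766ms (2/3)
2. 212.766ms @ 2/3 + 425.532ms (4/3)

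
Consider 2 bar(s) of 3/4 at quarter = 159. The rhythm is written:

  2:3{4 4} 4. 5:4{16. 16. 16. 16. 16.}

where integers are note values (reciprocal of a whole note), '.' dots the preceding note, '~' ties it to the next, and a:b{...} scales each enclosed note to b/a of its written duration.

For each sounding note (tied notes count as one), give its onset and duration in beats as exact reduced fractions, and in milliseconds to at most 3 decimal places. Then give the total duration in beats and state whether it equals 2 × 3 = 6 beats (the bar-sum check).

1) 0.0ms=0b +566.038ms=3/2b
2) 566.038ms=3/2b +566.038ms=3/2b
3) 1132.075ms=3b +566.038ms=3/2b
4) 1698.113ms=9/2b +113.208ms=3/10b
5) 1811.321ms=24/5b +113.208ms=3/10b
6) 1924.528ms=51/10b +113.208ms=3/10b
7) 2037.736ms=27/5b +113.208ms=3/10b
8) 2150.943ms=57/10b +113.208ms=3/10b
Σ=6b of 6 (159bpm 3/4) — PASS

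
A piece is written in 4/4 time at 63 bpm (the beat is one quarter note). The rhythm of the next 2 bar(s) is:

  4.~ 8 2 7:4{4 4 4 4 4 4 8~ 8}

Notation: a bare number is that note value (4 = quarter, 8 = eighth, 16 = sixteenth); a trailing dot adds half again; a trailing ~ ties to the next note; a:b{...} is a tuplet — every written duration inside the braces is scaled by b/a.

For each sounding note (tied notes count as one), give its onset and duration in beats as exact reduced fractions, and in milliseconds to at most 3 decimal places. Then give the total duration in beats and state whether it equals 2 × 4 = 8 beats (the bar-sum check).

1) 0.0ms=0b +1904.762ms=2b
2) 1904.762ms=2b +1904.762ms=2b
3) 3809.524ms=4b +544.218ms=4/7b
4) 4353.741ms=32/7b +544.218ms=4/7b
5) 4897.959ms=36/7b +544.218ms=4/7b
6) 5442.177ms=40/7b +544.218ms=4/7b
7) 5986.395ms=44/7b +544.218ms=4/7b
8) 6530.612ms=48/7b +544.218ms=4/7b
9) 7074.83ms=52/7b +544.218ms=4/7b
Σ=8b of 8 (63bpm 4/4) — PASS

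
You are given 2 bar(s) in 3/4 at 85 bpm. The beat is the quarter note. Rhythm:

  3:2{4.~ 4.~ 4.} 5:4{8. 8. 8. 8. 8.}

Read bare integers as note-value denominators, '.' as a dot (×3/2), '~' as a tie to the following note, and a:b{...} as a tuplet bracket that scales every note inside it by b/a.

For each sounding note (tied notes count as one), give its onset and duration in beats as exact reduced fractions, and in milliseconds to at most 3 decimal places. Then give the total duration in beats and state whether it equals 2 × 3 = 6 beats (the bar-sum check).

1) 0.0ms=0b +2117.647ms=3b
2) 2117.647ms=3b +423.529ms=3/5b
3) 2541.176ms=18/5b +423.529ms=3/5b
4) 2964.706ms=21/5b +423.529ms=3/5b
5) 3388.235ms=24/5b +423.529ms=3/5b
6) 3811.765ms=27/5b +423.529ms=3/5b
Σ=6b of 6 (85bpm 3/4) — PASS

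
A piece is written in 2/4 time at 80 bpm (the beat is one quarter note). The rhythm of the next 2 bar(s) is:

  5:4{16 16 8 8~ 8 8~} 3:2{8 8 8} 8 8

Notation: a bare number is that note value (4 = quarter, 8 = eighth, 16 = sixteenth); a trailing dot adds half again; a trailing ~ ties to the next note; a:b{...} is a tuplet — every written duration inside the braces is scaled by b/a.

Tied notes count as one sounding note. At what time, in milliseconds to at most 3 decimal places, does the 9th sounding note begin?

1. 0.0ms @ 0 + 150.0ms (1/5)
2. 150.0ms @ 1/5 + 150.0ms (1/5)
3. 300.0ms @ 2/5 + 300.0ms (2/5)
4. 600.0ms @ 4/5 + 600.0ms (4/5)
5. 1200.0ms @ 8/5 + 550.0ms (11/15)
6. 1750.0ms @ 7/3 + 250.0ms (1/3)
7. 2000.0ms @ 8/3 + 250.0ms (1/3)
8. 2250.0ms @ 3 + 375.0ms (1/2)
9. 2625.0ms @ 7/2 + 375.0ms (1/2)

note 9 onset = 7/2b = 2625.0ms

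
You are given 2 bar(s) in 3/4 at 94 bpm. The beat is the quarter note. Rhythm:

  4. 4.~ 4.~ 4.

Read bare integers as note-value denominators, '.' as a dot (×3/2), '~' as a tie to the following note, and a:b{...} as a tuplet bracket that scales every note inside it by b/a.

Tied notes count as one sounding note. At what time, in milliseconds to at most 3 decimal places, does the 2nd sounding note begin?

1. 0.0ms @ 0 + 957.447ms (3/2)
2. 957.447ms @ 3/2 + 2872.34ms (9/2)

note 2 onset = 3/2b = 957.447ms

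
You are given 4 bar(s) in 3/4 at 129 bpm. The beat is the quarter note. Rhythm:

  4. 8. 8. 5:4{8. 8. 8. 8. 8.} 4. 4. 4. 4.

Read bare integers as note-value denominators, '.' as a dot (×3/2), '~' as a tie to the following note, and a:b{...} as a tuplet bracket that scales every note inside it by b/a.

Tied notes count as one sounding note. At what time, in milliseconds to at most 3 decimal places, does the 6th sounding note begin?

note 6 onset = 21/5b = 1953.488ms

1. 0.0ms @ 0 + 697.674ms (3/2)
2. 697.674ms @ 3/2 + 348.837ms (3/4)
3. 1046.512ms @ 9/4 + 348.837ms (3/4)
4. 1395.349ms @ 3 + 279.07ms (3/5)
5. 1674.419ms @ 18/5 + 279.07ms (3/5)
6. 1953.488ms @ 21/5 + 279.07ms (3/5)
7. 2232.558ms @ 24/5 + 279.07ms (3/5)
8. 2511.628ms @ 27/5 + 279.07ms (3/5)
9. 2790.698ms @ 6 + 697.674ms (3/2)
10. 3488.372ms @ 15/2 + 697.674ms (3/2)
11. 4186.047ms @ 9 + 697.674ms (3/2)
12. 4883.721ms @ 21/2 + 697.674ms (3/2)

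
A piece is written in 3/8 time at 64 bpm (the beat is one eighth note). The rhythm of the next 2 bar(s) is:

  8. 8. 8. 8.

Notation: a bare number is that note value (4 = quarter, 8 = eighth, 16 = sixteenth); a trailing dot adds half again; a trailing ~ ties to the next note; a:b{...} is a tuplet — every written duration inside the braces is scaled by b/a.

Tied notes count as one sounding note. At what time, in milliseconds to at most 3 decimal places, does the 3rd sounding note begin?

note 3 onset = 3b = 2812.5ms

1. 0.0ms @ 0 + 1406.25ms (3/2)
2. 1406.25ms @ 3/2 + 1406.25ms (3/2)
3. 2812.5ms @ 3 + 1406.25ms (3/2)
4. 4218.75ms @ 9/2 + 1406.25ms (3/2)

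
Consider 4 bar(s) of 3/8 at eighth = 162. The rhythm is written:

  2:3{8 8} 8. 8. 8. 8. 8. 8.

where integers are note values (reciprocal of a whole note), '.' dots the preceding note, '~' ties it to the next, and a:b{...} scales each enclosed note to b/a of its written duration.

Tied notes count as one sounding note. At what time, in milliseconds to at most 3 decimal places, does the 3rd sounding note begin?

1. 0.0ms @ 0 + 555.556ms (3/2)
2. 555.556ms @ 3/2 + 555.556ms (3/2)
3. 1111.111ms @ 3 + 555.556ms (3/2)
4. 1666.667ms @ 9/2 + 555.556ms (3/2)
5. 2222.222ms @ 6 + 555.556ms (3/2)
6. 2777.778ms @ 15/2 + 555.556ms (3/2)
7. 3333.333ms @ 9 + 555.556ms (3/2)
8. 3888.889ms @ 21/2 + 555.556ms (3/2)

note 3 onset = 3b = 1111.111ms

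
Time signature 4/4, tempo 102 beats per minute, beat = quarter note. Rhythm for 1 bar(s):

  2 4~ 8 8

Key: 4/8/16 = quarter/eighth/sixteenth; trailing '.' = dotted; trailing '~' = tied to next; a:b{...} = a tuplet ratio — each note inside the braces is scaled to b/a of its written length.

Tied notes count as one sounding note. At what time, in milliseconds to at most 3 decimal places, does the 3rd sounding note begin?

1. 0.0ms @ 0 + 1176.471ms (2)
2. 1176.471ms @ 2 + 882.353ms (3/2)
3. 2058.824ms @ 7/2 + 294.118ms (1/2)

note 3 onset = 7/2b = 2058.824ms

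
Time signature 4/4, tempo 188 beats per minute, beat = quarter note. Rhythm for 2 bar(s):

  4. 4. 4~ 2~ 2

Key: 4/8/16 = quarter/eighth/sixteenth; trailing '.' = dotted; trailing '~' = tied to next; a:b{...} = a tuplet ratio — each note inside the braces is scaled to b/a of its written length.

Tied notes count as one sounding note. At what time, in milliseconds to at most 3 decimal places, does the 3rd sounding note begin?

note 3 onset = 3b = 957.447ms

1. 0.0ms @ 0 + 478.723ms (3/2)
2. 478.723ms @ 3/2 + 478.723ms (3/2)
3. 957.447ms @ 3 + 1595.745ms (5)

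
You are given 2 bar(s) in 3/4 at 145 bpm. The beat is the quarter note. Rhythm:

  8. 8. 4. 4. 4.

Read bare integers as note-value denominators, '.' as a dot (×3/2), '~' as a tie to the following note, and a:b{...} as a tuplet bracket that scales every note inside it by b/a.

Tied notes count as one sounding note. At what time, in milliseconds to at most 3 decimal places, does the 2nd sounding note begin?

1. 0.0ms @ 0 + 310.345ms (3/4)
2. 310.345ms @ 3/4 + 310.345ms (3/4)
3. 620.69ms @ 3/2 + 620.69ms (3/2)
4. 1241.379ms @ 3 + 620.69ms (3/2)
5. 1862.069ms @ 9/2 + 620.69ms (3/2)

note 2 onset = 3/4b = 310.345ms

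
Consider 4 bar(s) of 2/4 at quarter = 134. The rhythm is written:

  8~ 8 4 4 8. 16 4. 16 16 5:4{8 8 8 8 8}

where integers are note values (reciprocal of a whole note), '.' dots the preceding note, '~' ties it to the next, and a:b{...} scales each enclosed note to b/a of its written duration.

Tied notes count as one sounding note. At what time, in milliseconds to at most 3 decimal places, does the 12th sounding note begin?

1. 0.0ms @ 0 + 447.761ms (1)
2. 447.761ms @ 1 + 447.761ms (1)
3. 895.522ms @ 2 + 447.761ms (1)
4. 1343.284ms @ 3 + 335.821ms (3/4)
5. 1679.104ms @ 15/4 + 111.94ms (1/4)
6. 1791.045ms @ 4 + 671.642ms (3/2)
7. 2462.687ms @ 11/2 + 111.94ms (1/4)
8. 2574.627ms @ 23/4 + 111.94ms (1/4)
9. 2686.567ms @ 6 + 179.104ms (2/5)
10. 2865.672ms @ 32/5 + 179.104ms (2/5)
11. 3044.776ms @ 34/5 + 179.104ms (2/5)
12. 3223.881ms @ 36/5 + 179.104ms (2/5)
13. 3402.985ms @ 38/5 + 179.104ms (2/5)

note 12 onset = 36/5b = 3223.881ms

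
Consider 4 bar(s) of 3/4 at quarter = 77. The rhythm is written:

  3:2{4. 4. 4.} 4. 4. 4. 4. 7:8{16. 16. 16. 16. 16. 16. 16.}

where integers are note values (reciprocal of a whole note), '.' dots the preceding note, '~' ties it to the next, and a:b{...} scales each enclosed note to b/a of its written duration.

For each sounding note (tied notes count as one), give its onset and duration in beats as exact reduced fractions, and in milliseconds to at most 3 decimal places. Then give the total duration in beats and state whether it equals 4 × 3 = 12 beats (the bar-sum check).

1) 0.0ms=0b +779.221ms=1b
2) 779.221ms=1b +779.221ms=1b
3) 1558.442ms=2b +779.221ms=1b
4) 2337.662ms=3b +1168.831ms=3/2b
5) 3506.494ms=9/2b +1168.831ms=3/2b
6) 4675.325ms=6b +1168.831ms=3/2b
7) 5844.156ms=15/2b +1168.831ms=3/2b
8) 7012.987ms=9b +333.952ms=3/7b
9) 7346.939ms=66/7b +333.952ms=3/7b
10) 7680.891ms=69/7b +333.952ms=3/7b
11) 8014.842ms=72/7b +333.952ms=3/7b
12) 8348.794ms=75/7b +333.952ms=3/7b
13) 8682.746ms=78/7b +333.952ms=3/7b
14) 9016.698ms=81/7b +333.952ms=3/7b
Σ=12b of 12 (77bpm 3/4) — PASS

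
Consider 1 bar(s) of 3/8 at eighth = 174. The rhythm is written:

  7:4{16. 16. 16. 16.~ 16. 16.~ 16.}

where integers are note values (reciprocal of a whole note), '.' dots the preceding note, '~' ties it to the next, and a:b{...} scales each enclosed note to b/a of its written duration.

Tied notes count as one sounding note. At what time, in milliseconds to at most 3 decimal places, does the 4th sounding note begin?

note 4 onset = 9/7b = 443.35ms

1. 0.0ms @ 0 + 147.783ms (3/7)
2. 147.783ms @ 3/7 + 147.783ms (3/7)
3. 295.567ms @ 6/7 + 147.783ms (3/7)
4. 443.35ms @ 9/7 + 295.567ms (6/7)
5. 738.916ms @ 15/7 + 295.567ms (6/7)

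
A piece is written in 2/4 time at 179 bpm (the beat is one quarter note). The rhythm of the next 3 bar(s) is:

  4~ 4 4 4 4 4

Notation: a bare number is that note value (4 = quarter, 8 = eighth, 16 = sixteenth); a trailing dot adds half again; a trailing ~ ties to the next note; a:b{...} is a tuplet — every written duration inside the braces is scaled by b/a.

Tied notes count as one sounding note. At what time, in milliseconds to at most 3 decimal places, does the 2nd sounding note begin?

note 2 onset = 2b = 670.391ms

1. 0.0ms @ 0 + 670.391ms (2)
2. 670.391ms @ 2 + 335.196ms (1)
3. 1005.587ms @ 3 + 335.196ms (1)
4. 1340.782ms @ 4 + 335.196ms (1)
5. 1675.978ms @ 5 + 335.196ms (1)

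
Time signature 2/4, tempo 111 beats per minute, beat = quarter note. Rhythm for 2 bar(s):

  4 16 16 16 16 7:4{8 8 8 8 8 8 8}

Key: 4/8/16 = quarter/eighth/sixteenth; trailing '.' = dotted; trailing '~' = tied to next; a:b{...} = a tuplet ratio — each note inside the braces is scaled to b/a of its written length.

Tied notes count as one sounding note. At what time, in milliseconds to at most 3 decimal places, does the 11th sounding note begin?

note 11 onset = 24/7b = 1853.282ms

1. 0.0ms @ 0 + 540.541ms (1)
2. 540.541ms @ 1 + 135.135ms (1/4)
3. 675.676ms @ 5/4 + 135.135ms (1/4)
4. 810.811ms @ 3/2 + 135.135ms (1/4)
5. 945.946ms @ 7/4 + 135.135ms (1/4)
6. 1081.081ms @ 2 + 154.44ms (2/7)
7. 1235.521ms @ 16/7 + 154.44ms (2/7)
8. 1389.961ms @ 18/7 + 154.44ms (2/7)
9. 1544.402ms @ 20/7 + 154.44ms (2/7)
10. 1698.842ms @ 22/7 + 154.44ms (2/7)
11. 1853.282ms @ 24/7 + 154.44ms (2/7)
12. 2007.722ms @ 26/7 + 154.44ms (2/7)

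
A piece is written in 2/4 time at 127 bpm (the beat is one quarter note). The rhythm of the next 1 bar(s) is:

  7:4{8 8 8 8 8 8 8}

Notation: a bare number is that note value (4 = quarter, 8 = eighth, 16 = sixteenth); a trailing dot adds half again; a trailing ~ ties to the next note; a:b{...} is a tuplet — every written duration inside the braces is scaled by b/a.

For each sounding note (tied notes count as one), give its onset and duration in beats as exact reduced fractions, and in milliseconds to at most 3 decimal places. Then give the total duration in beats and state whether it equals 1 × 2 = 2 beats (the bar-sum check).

1) 0.0ms=0b +134.983ms=2/7b
2) 134.983ms=2/7b +134.983ms=2/7b
3) 269.966ms=4/7b +134.983ms=2/7b
4) 404.949ms=6/7b +134.983ms=2/7b
5) 539.933ms=8/7b +134.983ms=2/7b
6) 674.916ms=10/7b +134.983ms=2/7b
7) 809.899ms=12/7b +134.983ms=2/7b
Σ=2b of 2 (127bpm 2/4) — PASS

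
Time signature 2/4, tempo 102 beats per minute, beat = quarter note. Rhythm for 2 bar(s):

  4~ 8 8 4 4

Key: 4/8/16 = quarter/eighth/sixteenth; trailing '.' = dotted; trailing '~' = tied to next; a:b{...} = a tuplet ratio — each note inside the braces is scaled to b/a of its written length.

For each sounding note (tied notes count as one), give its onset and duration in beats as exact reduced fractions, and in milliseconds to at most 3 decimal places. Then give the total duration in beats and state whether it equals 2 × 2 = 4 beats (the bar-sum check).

1) 0.0ms=0b +882.353ms=3/2b
2) 882.353ms=3/2b +294.118ms=1/2b
3) 1176.471ms=2b +588.235ms=1b
4) 1764.706ms=3b +588.235ms=1b
Σ=4b of 4 (102bpm 2/4) — PASS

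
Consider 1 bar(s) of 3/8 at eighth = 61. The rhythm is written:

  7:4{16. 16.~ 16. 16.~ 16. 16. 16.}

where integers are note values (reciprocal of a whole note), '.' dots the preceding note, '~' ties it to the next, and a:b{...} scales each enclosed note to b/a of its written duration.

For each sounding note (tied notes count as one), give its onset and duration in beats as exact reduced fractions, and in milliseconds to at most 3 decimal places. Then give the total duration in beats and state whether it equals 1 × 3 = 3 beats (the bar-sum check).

1) 0.0ms=0b +421.546ms=3/7b
2) 421.546ms=3/7b +843.091ms=6/7b
3) 1264.637ms=9/7b +843.091ms=6/7b
4) 2107.728ms=15/7b +421.546ms=3/7b
5) 2529.274ms=18/7b +421.546ms=3/7b
Σ=3b of 3 (61bpm 3/8) — PASS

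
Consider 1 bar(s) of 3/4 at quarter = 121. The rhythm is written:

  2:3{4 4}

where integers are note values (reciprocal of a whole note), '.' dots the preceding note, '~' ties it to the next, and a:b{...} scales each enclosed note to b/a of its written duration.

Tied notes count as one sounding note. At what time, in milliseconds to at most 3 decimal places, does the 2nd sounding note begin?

1. 0.0ms @ 0 + 743.802ms (3/2)
2. 743.802ms @ 3/2 + 743.802ms (3/2)

note 2 onset = 3/2b = 743.802ms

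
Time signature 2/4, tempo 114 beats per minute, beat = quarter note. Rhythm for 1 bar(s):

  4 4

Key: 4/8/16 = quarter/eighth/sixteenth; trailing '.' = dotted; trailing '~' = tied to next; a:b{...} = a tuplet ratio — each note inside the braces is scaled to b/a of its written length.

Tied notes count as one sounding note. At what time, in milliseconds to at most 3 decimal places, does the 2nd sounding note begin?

1. 0.0ms @ 0 + 526.316ms (1)
2. 526.316ms @ 1 + 526.316ms (1)

note 2 onset = 1b = 526.316ms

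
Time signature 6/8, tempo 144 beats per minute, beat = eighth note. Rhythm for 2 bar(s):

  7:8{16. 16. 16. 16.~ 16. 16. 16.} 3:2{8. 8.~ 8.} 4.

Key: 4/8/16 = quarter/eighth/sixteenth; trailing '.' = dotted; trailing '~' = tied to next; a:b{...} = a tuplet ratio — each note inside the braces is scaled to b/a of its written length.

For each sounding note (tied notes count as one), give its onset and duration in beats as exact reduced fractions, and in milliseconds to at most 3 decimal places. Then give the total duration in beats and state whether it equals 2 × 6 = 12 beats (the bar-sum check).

1) 0.0ms=0b +357.143ms=6/7b
2) 357.143ms=6/7b +357.143ms=6/7b
3) 714.286ms=12/7b +357.143ms=6/7b
4) 1071.429ms=18/7b +714.286ms=12/7b
5) 1785.714ms=30/7b +357.143ms=6/7b
6) 2142.857ms=36/7b +357.143ms=6/7b
7) 2500.0ms=6b +416.667ms=1b
8) 2916.667ms=7b +833.333ms=2b
9) 3750.0ms=9b +1250.0ms=3b
Σ=12b of 12 (144bpm 6/8) — PASS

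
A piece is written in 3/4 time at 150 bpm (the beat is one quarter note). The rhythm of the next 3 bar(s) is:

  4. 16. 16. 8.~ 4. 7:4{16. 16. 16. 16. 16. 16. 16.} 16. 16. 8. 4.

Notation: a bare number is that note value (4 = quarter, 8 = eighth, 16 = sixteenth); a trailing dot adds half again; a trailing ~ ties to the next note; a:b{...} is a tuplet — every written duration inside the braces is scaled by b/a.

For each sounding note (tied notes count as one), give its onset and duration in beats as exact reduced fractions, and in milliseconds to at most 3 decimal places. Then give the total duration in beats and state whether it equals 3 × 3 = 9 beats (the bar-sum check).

1) 0.0ms=0b +600.0ms=3/2b
2) 600.0ms=3/2b +150.0ms=3/8b
3) 750.0ms=15/8b +150.0ms=3/8b
4) 900.0ms=9/4b +900.0ms=9/4b
5) 1800.0ms=9/2b +85.714ms=3/14b
6) 1885.714ms=33/7b +85.714ms=3/14b
7) 1971.429ms=69/14b +85.714ms=3/14b
8) 2057.143ms=36/7b +85.714ms=3/14b
9) 2142.857ms=75/14b +85.714ms=3/14b
10) 2228.571ms=39/7b +85.714ms=3/14b
11) 2314.286ms=81/14b +85.714ms=3/14b
12) 2400.0ms=6b +150.0ms=3/8b
13) 2550.0ms=51/8b +150.0ms=3/8b
14) 2700.0ms=27/4b +300.0ms=3/4b
15) 3000.0ms=15/2b +600.0ms=3/2b
Σ=9b of 9 (150bpm 3/4) — PASS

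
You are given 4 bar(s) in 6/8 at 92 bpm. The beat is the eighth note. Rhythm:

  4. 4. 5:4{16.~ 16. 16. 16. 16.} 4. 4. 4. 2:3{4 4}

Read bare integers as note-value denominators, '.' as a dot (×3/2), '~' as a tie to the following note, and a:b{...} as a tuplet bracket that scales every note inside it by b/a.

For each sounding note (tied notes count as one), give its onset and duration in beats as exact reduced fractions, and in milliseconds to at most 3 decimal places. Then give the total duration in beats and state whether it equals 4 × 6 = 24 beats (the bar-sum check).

1) 0.0ms=0b +1956.522ms=3b
2) 1956.522ms=3b +1956.522ms=3b
3) 3913.043ms=6b +782.609ms=6/5b
4) 4695.652ms=36/5b +391.304ms=3/5b
5) 5086.957ms=39/5b +391.304ms=3/5b
6) 5478.261ms=42/5b +391.304ms=3/5b
7) 5869.565ms=9b +1956.522ms=3b
8) 7826.087ms=12b +1956.522ms=3b
9) 9782.609ms=15b +1956.522ms=3b
10) 11739.13ms=18b +1956.522ms=3b
11) 13695.652ms=21b +1956.522ms=3b
Σ=24b of 24 (92bpm 6/8) — PASS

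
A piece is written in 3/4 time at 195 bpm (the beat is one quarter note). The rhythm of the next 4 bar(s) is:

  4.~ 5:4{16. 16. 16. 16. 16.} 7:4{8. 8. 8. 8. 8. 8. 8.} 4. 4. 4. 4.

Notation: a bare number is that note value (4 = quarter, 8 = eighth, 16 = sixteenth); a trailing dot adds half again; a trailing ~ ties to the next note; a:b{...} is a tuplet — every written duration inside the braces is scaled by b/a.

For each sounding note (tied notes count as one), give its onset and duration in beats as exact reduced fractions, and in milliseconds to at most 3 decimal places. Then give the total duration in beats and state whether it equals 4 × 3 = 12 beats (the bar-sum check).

1) 0.0ms=0b +553.846ms=9/5b
2) 553.846ms=9/5b +92.308ms=3/10b
3) 646.154ms=21/10b +92.308ms=3/10b
4) 738.462ms=12/5b +92.308ms=3/10b
5) 830.769ms=27/10b +92.308ms=3/10b
6) 923.077ms=3b +131.868ms=3/7b
7) 1054.945ms=24/7b +131.868ms=3/7b
8) 1186.813ms=27/7b +131.868ms=3/7b
9) 1318.681ms=30/7b +131.868ms=3/7b
10) 1450.549ms=33/7b +131.868ms=3/7b
11) 1582.418ms=36/7b +131.868ms=3/7b
12) 1714.286ms=39/7b +131.868ms=3/7b
13) 1846.154ms=6b +461.538ms=3/2b
14) 2307.692ms=15/2b +461.538ms=3/2b
15) 2769.231ms=9b +461.538ms=3/2b
16) 3230.769ms=21/2b +461.538ms=3/2b
Σ=12b of 12 (195bpm 3/4) — PASS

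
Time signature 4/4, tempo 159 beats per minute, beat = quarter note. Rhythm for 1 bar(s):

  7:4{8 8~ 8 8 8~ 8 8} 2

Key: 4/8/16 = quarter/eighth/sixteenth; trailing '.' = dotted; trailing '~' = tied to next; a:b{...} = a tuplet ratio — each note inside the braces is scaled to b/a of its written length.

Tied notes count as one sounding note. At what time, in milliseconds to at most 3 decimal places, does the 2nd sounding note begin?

1. 0.0ms @ 0 + 107.817ms (2/7)
2. 107.817ms @ 2/7 + 215.633ms (4/7)
3. 323.45ms @ 6/7 + 107.817ms (2/7)
4. 431.267ms @ 8/7 + 215.633ms (4/7)
5. 646.9ms @ 12/7 + 107.817ms (2/7)
6. 754.717ms @ 2 + 754.717ms (2)

note 2 onset = 2/7b = 107.817ms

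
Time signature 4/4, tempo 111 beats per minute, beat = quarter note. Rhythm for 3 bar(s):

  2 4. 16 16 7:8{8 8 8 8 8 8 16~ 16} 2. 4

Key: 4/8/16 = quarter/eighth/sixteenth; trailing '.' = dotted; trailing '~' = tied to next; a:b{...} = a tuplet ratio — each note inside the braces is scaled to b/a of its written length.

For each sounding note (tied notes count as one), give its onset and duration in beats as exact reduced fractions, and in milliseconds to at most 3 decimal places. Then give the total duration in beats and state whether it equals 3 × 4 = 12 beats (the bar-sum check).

1) 0.0ms=0b +1081.081ms=2b
2) 1081.081ms=2b +810.811ms=3/2b
3) 1891.892ms=7/2b +135.135ms=1/4b
4) 2027.027ms=15/4b +135.135ms=1/4b
5) 2162.162ms=4b +308.88ms=4/7b
6) 2471.042ms=32/7b +308.88ms=4/7b
7) 2779.923ms=36/7b +308.88ms=4/7b
8) 3088.803ms=40/7b +308.88ms=4/7b
9) 3397.683ms=44/7b +308.88ms=4/7b
10) 3706.564ms=48/7b +308.88ms=4/7b
11) 4015.444ms=52/7b +308.88ms=4/7b
12) 4324.324ms=8b +1621.622ms=3b
13) 5945.946ms=11b +540.541ms=1b
Σ=12b of 12 (111bpm 4/4) — PASS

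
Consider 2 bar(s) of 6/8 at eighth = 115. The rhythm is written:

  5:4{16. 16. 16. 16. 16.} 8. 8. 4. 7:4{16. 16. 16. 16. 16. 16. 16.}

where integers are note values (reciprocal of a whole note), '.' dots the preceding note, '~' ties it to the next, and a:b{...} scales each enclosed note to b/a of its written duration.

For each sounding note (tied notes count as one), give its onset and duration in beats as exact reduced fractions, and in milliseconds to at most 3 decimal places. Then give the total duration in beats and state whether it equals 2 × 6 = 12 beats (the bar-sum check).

1) 0.0ms=0b +313.043ms=3/5b
2) 313.043ms=3/5b +313.043ms=3/5b
3) 626.087ms=6/5b +313.043ms=3/5b
4) 939.13ms=9/5b +313.043ms=3/5b
5) 1252.174ms=12/5b +313.043ms=3/5b
6) 1565.217ms=3b +782.609ms=3/2b
7) 2347.826ms=9/2b +782.609ms=3/2b
8) 3130.435ms=6b +1565.217ms=3b
9) 4695.652ms=9b +223.602ms=3/7b
10) 4919.255ms=66/7b +223.602ms=3/7b
11) 5142.857ms=69/7b +223.602ms=3/7b
12) 5366.46ms=72/7b +223.602ms=3/7b
13) 5590.062ms=75/7b +223.602ms=3/7b
14) 5813.665ms=78/7b +223.602ms=3/7b
15) 6037.267ms=81/7b +223.602ms=3/7b
Σ=12b of 12 (115bpm 6/8) — PASS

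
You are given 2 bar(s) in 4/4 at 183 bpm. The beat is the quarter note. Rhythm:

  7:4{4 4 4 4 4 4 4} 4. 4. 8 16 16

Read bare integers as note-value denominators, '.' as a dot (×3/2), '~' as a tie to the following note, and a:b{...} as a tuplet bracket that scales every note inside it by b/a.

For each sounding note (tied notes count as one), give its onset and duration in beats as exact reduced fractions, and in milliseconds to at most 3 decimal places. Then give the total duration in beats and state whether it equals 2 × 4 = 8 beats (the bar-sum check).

1) 0.0ms=0b +187.354ms=4/7b
2) 187.354ms=4/7b +187.354ms=4/7b
3) 374.707ms=8/7b +187.354ms=4/7b
4) 562.061ms=12/7b +187.354ms=4/7b
5) 749.415ms=16/7b +187.354ms=4/7b
6) 936.768ms=20/7b +187.354ms=4/7b
7) 1124.122ms=24/7b +187.354ms=4/7b
8) 1311.475ms=4b +491.803ms=3/2b
9) 1803.279ms=11/2b +491.803ms=3/2b
10) 2295.082ms=7b +163.934ms=1/2b
11) 2459.016ms=15/2b +81.967ms=1/4b
12) 2540.984ms=31/4b +81.967ms=1/4b
Σ=8b of 8 (183bpm 4/4) — PASS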